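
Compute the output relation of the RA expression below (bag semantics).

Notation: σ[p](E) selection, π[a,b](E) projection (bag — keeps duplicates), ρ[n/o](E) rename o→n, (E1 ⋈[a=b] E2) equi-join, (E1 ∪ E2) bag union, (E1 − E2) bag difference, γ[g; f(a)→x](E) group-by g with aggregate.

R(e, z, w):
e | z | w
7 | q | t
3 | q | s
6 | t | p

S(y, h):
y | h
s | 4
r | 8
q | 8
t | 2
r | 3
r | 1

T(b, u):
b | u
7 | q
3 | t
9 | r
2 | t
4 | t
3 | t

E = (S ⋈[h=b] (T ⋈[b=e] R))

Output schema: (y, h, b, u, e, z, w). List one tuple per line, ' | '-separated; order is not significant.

Per-node cardinality:
  S → 6
  T → 6
  R → 3
  (T ⋈[b=e] R) → 3
  (S ⋈[h=b] (T ⋈[b=e] R)) → 2

== RESULT ==
y | h | b | u | e | z | w
r | 3 | 3 | t | 3 | q | s
r | 3 | 3 | t | 3 | q | s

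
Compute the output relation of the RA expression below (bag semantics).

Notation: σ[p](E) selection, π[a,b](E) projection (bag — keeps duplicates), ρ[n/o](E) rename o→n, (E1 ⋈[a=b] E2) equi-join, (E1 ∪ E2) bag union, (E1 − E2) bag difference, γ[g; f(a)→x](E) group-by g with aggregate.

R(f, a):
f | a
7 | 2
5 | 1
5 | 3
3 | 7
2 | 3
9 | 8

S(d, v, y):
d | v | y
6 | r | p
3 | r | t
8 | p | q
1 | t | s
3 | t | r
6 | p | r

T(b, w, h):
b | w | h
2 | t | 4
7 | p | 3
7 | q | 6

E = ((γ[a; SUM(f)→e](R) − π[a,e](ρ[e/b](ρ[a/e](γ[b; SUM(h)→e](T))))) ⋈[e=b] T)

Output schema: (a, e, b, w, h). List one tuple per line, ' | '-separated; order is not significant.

Stepwise |·|:
  R → 6
  γ[a; SUM(f)→e](R) → 5
  T → 3
  γ[b; SUM(h)→e](T) → 2
  ρ[a/e](γ[b; SUM(h)→e](T)) → 2
  ρ[e/b](ρ[a/e](γ[b; SUM(h)→e](T))) → 2
  π[a,e](ρ[e/b](ρ[a/e](γ[b; SUM(h)→e](T)))) → 2
  (γ[a; SUM(f)→e](R) − π[a,e](ρ[e/b](ρ[a/e](γ[b; SUM(h)→e](T))))) → 5
  T → 3
  ((γ[a; SUM(f)→e](R) − π[a,e](ρ[e/b](ρ[a/e](γ[b; SUM(h)→e](T))))) ⋈[e=b] T) → 4

== RESULT ==
a | e | b | w | h
2 | 7 | 7 | p | 3
2 | 7 | 7 | q | 6
3 | 7 | 7 | p | 3
3 | 7 | 7 | q | 6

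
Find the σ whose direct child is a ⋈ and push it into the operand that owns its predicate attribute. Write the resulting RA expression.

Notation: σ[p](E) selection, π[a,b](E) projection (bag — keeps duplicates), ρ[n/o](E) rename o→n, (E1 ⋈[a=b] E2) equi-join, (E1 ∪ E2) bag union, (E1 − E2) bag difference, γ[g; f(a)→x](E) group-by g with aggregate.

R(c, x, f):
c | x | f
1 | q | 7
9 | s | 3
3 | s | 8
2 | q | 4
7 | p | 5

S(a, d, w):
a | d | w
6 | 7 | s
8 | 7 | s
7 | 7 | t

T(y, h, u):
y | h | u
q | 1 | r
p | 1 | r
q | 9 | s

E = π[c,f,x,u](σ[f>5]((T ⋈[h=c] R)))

σ filters on f, owned by the right side.
E' = π[c,f,x,u]((T ⋈[h=c] σ[f>5](R)))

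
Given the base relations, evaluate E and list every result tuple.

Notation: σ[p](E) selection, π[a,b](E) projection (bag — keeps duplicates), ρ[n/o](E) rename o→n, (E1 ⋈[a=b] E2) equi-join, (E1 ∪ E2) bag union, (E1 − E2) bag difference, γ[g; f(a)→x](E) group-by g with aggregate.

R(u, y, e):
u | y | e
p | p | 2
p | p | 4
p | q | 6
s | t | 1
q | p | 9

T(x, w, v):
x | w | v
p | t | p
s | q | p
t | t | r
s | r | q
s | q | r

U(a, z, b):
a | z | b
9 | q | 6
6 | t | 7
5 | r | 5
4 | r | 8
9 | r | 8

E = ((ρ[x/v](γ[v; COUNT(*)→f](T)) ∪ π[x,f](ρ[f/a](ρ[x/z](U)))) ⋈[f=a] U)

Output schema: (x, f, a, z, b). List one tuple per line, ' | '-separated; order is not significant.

Per-node cardinality:
  T → 5
  γ[v; COUNT(*)→f](T) → 3
  ρ[x/v](γ[v; COUNT(*)→f](T)) → 3
  U → 5
  ρ[x/z](U) → 5
  ρ[f/a](ρ[x/z](U)) → 5
  π[x,f](ρ[f/a](ρ[x/z](U))) → 5
  (ρ[x/v](γ[v; COUNT(*)→f](T)) ∪ π[x,f](ρ[f/a](ρ[x/z](U)))) → 8
  U → 5
  ((ρ[x/v](γ[v; COUNT(*)→f](T)) ∪ π[x,f](ρ[f/a](ρ[x/z](U)))) ⋈[f=a] U) → 7

== RESULT ==
x | f | a | z | b
q | 9 | 9 | q | 6
q | 9 | 9 | r | 8
r | 4 | 4 | r | 8
r | 5 | 5 | r | 5
r | 9 | 9 | q | 6
r | 9 | 9 | r | 8
t | 6 | 6 | t | 7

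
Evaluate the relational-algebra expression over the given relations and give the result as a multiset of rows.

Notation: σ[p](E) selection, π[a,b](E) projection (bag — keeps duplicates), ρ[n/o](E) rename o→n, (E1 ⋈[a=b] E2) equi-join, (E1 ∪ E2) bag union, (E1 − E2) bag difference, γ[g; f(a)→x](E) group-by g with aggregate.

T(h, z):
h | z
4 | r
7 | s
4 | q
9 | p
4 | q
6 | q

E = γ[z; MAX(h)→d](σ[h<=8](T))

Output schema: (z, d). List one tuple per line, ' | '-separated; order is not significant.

Stepwise |·|:
  T → 6
  σ[h<=8](T) → 5
  γ[z; MAX(h)→d](σ[h<=8](T)) → 3

== RESULT ==
z | d
q | 6
r | 4
s | 7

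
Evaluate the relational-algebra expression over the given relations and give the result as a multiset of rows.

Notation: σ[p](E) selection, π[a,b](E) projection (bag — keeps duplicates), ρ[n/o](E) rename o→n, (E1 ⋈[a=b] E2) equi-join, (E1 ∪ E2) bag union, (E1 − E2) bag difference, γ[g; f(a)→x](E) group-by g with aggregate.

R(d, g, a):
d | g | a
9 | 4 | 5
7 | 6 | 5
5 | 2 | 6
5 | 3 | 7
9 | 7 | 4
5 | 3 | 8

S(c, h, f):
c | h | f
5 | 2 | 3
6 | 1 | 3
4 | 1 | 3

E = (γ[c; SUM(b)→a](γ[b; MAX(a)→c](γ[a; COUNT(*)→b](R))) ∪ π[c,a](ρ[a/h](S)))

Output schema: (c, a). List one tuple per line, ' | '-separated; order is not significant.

Subexpression sizes:
  R → 6
  γ[a; COUNT(*)→b](R) → 5
  γ[b; MAX(a)→c](γ[a; COUNT(*)→b](R)) → 2
  γ[c; SUM(b)→a](γ[b; MAX(a)→c](γ[a; COUNT(*)→b](R))) → 2
  S → 3
  ρ[a/h](S) → 3
  π[c,a](ρ[a/h](S)) → 3
  (γ[c; SUM(b)→a](γ[b; MAX(a)→c](γ[a; COUNT(*)→b](R))) ∪ π[c,a](ρ[a/h](S))) → 5

== RESULT ==
c | a
4 | 1
5 | 2
5 | 2
6 | 1
8 | 1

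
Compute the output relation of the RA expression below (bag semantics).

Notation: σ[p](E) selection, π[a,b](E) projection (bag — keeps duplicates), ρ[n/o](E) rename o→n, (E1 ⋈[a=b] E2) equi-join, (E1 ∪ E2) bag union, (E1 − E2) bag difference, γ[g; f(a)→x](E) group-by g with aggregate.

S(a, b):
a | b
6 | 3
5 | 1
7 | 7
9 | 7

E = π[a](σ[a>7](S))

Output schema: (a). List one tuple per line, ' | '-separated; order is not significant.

Stepwise |·|:
  S → 4
  σ[a>7](S) → 1
  π[a](σ[a>7](S)) → 1

== RESULT ==
a
9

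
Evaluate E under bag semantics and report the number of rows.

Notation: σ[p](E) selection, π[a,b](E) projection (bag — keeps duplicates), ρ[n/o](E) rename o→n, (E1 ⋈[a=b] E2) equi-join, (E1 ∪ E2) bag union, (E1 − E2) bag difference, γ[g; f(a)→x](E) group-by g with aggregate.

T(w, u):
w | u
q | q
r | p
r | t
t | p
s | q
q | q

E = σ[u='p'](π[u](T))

Stepwise |·|:
  T → 6
  π[u](T) → 6
  σ[u='p'](π[u](T)) → 2

|E| = 2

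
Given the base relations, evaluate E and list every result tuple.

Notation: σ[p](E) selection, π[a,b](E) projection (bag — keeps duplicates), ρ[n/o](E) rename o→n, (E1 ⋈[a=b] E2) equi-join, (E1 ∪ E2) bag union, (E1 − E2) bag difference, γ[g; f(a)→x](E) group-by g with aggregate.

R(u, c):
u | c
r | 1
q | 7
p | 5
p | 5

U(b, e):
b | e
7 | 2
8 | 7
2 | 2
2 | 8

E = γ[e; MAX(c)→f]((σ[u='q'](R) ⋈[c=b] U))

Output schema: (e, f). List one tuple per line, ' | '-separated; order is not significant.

Row counts bottom-up:
  R → 4
  σ[u='q'](R) → 1
  U → 4
  (σ[u='q'](R) ⋈[c=b] U) → 1
  γ[e; MAX(c)→f]((σ[u='q'](R) ⋈[c=b] U)) → 1

== RESULT ==
e | f
2 | 7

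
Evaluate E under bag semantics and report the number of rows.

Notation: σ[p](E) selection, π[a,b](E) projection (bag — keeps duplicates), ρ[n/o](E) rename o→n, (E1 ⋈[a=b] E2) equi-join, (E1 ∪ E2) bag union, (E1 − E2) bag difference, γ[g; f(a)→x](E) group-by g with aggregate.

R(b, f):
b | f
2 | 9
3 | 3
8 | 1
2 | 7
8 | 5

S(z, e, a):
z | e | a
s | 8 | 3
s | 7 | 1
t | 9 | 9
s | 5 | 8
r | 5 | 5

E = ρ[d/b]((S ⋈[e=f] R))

Subexpression sizes:
  S → 5
  R → 5
  (S ⋈[e=f] R) → 4
  ρ[d/b]((S ⋈[e=f] R)) → 4

|E| = 4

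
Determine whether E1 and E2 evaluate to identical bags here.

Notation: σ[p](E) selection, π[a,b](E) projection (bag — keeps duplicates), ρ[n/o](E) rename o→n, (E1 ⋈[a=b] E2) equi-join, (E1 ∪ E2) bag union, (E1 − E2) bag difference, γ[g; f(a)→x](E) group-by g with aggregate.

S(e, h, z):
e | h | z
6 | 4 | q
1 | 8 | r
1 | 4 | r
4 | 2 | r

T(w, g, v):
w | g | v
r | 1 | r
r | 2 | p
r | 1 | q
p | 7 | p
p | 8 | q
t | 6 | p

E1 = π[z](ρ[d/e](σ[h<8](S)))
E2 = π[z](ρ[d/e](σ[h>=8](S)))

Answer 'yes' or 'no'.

E1 subexpression sizes:
  S → 4
  σ[h<8](S) → 3
  ρ[d/e](σ[h<8](S)) → 3
  π[z](ρ[d/e](σ[h<8](S))) → 3
E2 subexpression sizes:
  S → 4
  σ[h>=8](S) → 1
  ρ[d/e](σ[h>=8](S)) → 1
  π[z](ρ[d/e](σ[h>=8](S))) → 1

E1 result:
z
q
r
r
E2 result:
z
r
Witness: ('q',) appears 1× in E1 but 0× in E2.

no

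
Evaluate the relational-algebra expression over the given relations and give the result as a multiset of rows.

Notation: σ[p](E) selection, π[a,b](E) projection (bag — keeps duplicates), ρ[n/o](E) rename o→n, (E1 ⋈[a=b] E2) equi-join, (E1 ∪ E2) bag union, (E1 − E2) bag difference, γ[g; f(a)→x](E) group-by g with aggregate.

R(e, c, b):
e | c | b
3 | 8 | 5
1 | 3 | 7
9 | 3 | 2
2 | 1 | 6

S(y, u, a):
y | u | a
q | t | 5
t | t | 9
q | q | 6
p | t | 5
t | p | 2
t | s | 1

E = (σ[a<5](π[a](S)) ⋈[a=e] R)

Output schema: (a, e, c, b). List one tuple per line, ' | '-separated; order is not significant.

Stepwise |·|:
  S → 6
  π[a](S) → 6
  σ[a<5](π[a](S)) → 2
  R → 4
  (σ[a<5](π[a](S)) ⋈[a=e] R) → 2

== RESULT ==
a | e | c | b
1 | 1 | 3 | 7
2 | 2 | 1 | 6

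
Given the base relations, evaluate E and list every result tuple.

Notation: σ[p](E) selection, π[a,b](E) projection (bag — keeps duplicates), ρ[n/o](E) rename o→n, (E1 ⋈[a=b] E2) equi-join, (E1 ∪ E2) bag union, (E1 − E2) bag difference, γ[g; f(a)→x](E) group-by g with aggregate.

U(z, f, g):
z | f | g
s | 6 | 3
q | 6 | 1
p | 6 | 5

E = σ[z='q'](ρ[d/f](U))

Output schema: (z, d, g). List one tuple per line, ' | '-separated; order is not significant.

Stepwise |·|:
  U → 3
  ρ[d/f](U) → 3
  σ[z='q'](ρ[d/f](U)) → 1

== RESULT ==
z | d | g
q | 6 | 1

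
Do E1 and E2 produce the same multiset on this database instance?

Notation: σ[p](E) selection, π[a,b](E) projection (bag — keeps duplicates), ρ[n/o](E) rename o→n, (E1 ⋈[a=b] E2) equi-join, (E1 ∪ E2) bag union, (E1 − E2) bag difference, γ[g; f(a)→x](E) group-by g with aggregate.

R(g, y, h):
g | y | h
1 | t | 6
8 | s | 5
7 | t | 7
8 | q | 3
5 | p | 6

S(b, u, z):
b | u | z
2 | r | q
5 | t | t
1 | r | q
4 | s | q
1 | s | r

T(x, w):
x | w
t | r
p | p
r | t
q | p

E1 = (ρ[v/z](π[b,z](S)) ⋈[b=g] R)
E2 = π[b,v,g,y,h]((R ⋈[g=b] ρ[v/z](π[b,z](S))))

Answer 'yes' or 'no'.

E1 row counts bottom-up:
  S → 5
  π[b,z](S) → 5
  ρ[v/z](π[b,z](S)) → 5
  R → 5
  (ρ[v/z](π[b,z](S)) ⋈[b=g] R) → 3
E2 row counts bottom-up:
  R → 5
  S → 5
  π[b,z](S) → 5
  ρ[v/z](π[b,z](S)) → 5
  (R ⋈[g=b] ρ[v/z](π[b,z](S))) → 3
  π[b,v,g,y,h]((R ⋈[g=b] ρ[v/z](π[b,z](S)))) → 3

E1 and E2 produce the same multiset:
b | v | g | y | h
1 | q | 1 | t | 6
1 | r | 1 | t | 6
5 | t | 5 | p | 6

yes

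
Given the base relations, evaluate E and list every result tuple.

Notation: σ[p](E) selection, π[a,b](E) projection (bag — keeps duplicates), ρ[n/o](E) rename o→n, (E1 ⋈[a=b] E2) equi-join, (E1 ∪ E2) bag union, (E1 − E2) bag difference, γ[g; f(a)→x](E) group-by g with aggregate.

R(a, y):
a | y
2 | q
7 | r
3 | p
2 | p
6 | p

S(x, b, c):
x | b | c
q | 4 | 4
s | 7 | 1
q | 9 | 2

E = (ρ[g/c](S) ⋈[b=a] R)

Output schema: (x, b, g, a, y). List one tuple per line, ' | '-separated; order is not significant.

Subexpression sizes:
  S → 3
  ρ[g/c](S) → 3
  R → 5
  (ρ[g/c](S) ⋈[b=a] R) → 1

== RESULT ==
x | b | g | a | y
s | 7 | 1 | 7 | r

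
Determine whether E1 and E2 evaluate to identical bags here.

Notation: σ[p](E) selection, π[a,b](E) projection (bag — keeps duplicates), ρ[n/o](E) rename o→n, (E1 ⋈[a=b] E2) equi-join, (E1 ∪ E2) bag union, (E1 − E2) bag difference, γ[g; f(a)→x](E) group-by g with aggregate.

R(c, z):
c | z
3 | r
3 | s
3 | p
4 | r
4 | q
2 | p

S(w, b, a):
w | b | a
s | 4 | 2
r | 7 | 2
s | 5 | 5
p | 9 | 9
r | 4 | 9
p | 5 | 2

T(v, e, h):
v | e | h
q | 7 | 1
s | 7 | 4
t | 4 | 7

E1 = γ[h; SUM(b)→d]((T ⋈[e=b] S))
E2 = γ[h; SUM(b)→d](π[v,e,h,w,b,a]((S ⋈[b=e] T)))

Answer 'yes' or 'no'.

E1 row counts bottom-up:
  T → 3
  S → 6
  (T ⋈[e=b] S) → 4
  γ[h; SUM(b)→d]((T ⋈[e=b] S)) → 3
E2 row counts bottom-up:
  S → 6
  T → 3
  (S ⋈[b=e] T) → 4
  π[v,e,h,w,b,a]((S ⋈[b=e] T)) → 4
  γ[h; SUM(b)→d](π[v,e,h,w,b,a]((S ⋈[b=e] T))) → 3

E1 and E2 produce the same multiset:
h | d
1 | 7
4 | 7
7 | 8

yes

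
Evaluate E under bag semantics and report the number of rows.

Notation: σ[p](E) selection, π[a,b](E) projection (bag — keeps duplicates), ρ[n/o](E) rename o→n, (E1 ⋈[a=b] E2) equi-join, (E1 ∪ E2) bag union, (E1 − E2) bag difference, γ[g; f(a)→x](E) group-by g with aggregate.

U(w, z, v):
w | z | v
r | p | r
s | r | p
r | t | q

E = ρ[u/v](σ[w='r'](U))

Per-node cardinality:
  U → 3
  σ[w='r'](U) → 2
  ρ[u/v](σ[w='r'](U)) → 2

|E| = 2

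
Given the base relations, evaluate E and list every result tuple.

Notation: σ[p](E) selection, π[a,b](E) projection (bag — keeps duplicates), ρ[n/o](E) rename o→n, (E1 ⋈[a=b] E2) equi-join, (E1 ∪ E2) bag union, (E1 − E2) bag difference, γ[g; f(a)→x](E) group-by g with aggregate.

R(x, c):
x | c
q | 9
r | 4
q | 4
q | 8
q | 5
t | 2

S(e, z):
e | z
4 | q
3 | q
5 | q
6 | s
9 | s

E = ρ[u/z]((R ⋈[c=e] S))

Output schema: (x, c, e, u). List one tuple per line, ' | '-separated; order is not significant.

Subexpression sizes:
  R → 6
  S → 5
  (R ⋈[c=e] S) → 4
  ρ[u/z]((R ⋈[c=e] S)) → 4

== RESULT ==
x | c | e | u
q | 4 | 4 | q
q | 5 | 5 | q
q | 9 | 9 | s
r | 4 | 4 | q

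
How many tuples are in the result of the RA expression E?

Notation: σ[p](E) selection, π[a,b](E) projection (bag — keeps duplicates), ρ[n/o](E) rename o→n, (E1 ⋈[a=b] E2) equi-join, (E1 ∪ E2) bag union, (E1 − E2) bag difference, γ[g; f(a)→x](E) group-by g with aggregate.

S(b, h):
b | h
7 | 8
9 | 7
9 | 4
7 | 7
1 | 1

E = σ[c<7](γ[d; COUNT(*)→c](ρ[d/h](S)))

Subexpression sizes:
  S → 5
  ρ[d/h](S) → 5
  γ[d; COUNT(*)→c](ρ[d/h](S)) → 4
  σ[c<7](γ[d; COUNT(*)→c](ρ[d/h](S))) → 4

|E| = 4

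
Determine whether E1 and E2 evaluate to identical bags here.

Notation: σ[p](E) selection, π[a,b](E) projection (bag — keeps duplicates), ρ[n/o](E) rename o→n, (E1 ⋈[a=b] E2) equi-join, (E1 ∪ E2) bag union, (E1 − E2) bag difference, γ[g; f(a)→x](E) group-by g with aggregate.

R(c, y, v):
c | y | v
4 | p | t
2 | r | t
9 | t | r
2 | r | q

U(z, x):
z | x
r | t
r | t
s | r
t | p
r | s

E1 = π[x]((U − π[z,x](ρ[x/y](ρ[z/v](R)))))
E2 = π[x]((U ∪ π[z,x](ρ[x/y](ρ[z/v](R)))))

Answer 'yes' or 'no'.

E1 per-node cardinality:
  U → 5
  R → 4
  ρ[z/v](R) → 4
  ρ[x/y](ρ[z/v](R)) → 4
  π[z,x](ρ[x/y](ρ[z/v](R))) → 4
  (U − π[z,x](ρ[x/y](ρ[z/v](R)))) → 3
  π[x]((U − π[z,x](ρ[x/y](ρ[z/v](R))))) → 3
E2 per-node cardinality:
  U → 5
  R → 4
  ρ[z/v](R) → 4
  ρ[x/y](ρ[z/v](R)) → 4
  π[z,x](ρ[x/y](ρ[z/v](R))) → 4
  (U ∪ π[z,x](ρ[x/y](ρ[z/v](R)))) → 9
  π[x]((U ∪ π[z,x](ρ[x/y](ρ[z/v](R))))) → 9

E1 result:
x
r
s
t
E2 result:
x
p
p
r
r
r
s
t
t
t
Witness: ('p',) appears 0× in E1 but 2× in E2.

no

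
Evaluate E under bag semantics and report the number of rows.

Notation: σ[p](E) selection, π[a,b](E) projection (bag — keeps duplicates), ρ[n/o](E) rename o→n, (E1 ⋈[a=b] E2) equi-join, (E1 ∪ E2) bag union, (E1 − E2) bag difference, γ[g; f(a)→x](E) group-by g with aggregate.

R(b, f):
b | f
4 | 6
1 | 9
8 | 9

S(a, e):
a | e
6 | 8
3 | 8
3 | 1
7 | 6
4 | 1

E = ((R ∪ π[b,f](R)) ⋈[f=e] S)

Subexpression sizes:
  R → 3
  R → 3
  π[b,f](R) → 3
  (R ∪ π[b,f](R)) → 6
  S → 5
  ((R ∪ π[b,f](R)) ⋈[f=e] S) → 2

|E| = 2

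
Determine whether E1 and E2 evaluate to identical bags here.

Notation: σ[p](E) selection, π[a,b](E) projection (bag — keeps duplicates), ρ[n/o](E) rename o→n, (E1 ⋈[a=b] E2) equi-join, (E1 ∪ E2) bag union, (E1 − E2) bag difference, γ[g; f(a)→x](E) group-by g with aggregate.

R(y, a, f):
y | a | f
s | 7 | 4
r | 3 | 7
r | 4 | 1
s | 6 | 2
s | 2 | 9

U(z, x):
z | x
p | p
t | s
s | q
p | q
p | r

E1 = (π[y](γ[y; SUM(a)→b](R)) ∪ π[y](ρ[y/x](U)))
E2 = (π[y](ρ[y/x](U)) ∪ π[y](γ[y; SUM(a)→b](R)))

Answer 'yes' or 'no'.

E1 stepwise |·|:
  R → 5
  γ[y; SUM(a)→b](R) → 2
  π[y](γ[y; SUM(a)→b](R)) → 2
  U → 5
  ρ[y/x](U) → 5
  π[y](ρ[y/x](U)) → 5
  (π[y](γ[y; SUM(a)→b](R)) ∪ π[y](ρ[y/x](U))) → 7
E2 stepwise |·|:
  U → 5
  ρ[y/x](U) → 5
  π[y](ρ[y/x](U)) → 5
  R → 5
  γ[y; SUM(a)→b](R) → 2
  π[y](γ[y; SUM(a)→b](R)) → 2
  (π[y](ρ[y/x](U)) ∪ π[y](γ[y; SUM(a)→b](R))) → 7

E1 and E2 produce the same multiset:
y
p
q
q
r
r
s
s

yes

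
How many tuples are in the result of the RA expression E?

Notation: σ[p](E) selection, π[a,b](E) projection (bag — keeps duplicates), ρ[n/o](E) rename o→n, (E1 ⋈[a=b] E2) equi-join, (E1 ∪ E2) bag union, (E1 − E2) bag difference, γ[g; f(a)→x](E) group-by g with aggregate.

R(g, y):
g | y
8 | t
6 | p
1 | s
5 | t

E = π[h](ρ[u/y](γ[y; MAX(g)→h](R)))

Subexpression sizes:
  R → 4
  γ[y; MAX(g)→h](R) → 3
  ρ[u/y](γ[y; MAX(g)→h](R)) → 3
  π[h](ρ[u/y](γ[y; MAX(g)→h](R))) → 3

|E| = 3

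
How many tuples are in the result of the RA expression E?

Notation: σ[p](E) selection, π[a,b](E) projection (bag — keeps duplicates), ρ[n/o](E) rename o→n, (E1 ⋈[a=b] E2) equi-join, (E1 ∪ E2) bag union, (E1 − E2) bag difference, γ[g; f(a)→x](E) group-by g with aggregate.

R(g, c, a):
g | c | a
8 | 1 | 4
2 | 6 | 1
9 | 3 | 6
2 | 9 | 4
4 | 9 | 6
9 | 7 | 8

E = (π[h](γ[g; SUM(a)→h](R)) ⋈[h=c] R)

Stepwise |·|:
  R → 6
  γ[g; SUM(a)→h](R) → 4
  π[h](γ[g; SUM(a)→h](R)) → 4
  R → 6
  (π[h](γ[g; SUM(a)→h](R)) ⋈[h=c] R) → 1

|E| = 1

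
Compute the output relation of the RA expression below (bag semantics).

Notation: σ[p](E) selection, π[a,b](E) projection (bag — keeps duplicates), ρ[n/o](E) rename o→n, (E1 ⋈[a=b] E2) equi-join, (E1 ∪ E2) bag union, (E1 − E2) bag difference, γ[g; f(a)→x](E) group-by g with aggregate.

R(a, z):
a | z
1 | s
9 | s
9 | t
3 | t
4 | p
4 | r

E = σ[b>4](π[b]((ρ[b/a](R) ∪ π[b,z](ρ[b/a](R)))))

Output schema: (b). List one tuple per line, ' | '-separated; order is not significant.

Row counts bottom-up:
  R → 6
  ρ[b/a](R) → 6
  R → 6
  ρ[b/a](R) → 6
  π[b,z](ρ[b/a](R)) → 6
  (ρ[b/a](R) ∪ π[b,z](ρ[b/a](R))) → 12
  π[b]((ρ[b/a](R) ∪ π[b,z](ρ[b/a](R)))) → 12
  σ[b>4](π[b]((ρ[b/a](R) ∪ π[b,z](ρ[b/a](R))))) → 4

== RESULT ==
b
9
9
9
9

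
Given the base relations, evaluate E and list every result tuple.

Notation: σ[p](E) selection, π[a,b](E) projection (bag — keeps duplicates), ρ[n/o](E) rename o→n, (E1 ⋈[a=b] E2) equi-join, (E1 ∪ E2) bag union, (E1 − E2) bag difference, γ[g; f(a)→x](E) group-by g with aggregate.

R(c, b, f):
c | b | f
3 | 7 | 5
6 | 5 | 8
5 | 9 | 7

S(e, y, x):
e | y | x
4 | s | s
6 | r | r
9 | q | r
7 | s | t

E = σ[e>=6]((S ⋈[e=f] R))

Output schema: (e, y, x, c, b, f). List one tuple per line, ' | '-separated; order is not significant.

Stepwise |·|:
  S → 4
  R → 3
  (S ⋈[e=f] R) → 1
  σ[e>=6]((S ⋈[e=f] R)) → 1

== RESULT ==
e | y | x | c | b | f
7 | s | t | 5 | 9 | 7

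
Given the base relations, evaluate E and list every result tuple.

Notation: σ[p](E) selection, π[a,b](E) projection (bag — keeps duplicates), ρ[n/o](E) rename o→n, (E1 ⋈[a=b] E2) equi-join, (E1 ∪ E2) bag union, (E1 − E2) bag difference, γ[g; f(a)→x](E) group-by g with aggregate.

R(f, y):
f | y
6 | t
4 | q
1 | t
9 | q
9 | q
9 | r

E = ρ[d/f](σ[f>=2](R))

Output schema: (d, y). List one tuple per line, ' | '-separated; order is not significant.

Row counts bottom-up:
  R → 6
  σ[f>=2](R) → 5
  ρ[d/f](σ[f>=2](R)) → 5

== RESULT ==
d | y
4 | q
6 | t
9 | q
9 | q
9 | r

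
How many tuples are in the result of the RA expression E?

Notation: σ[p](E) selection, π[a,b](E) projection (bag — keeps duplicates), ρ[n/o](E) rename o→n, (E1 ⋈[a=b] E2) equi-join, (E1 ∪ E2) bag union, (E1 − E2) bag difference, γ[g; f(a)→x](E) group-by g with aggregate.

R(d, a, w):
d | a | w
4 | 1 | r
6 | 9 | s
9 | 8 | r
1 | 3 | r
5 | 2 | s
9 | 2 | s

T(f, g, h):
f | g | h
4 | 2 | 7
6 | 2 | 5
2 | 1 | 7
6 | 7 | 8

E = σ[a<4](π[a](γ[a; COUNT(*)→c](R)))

Row counts bottom-up:
  R → 6
  γ[a; COUNT(*)→c](R) → 5
  π[a](γ[a; COUNT(*)→c](R)) → 5
  σ[a<4](π[a](γ[a; COUNT(*)→c](R))) → 3

|E| = 3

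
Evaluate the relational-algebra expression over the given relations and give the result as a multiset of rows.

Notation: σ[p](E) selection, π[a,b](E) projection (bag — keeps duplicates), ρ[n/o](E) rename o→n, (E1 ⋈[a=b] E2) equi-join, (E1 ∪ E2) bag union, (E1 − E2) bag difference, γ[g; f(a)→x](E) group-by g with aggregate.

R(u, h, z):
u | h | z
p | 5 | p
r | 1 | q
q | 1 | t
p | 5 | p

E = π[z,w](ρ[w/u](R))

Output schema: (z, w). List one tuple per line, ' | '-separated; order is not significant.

Stepwise |·|:
  R → 4
  ρ[w/u](R) → 4
  π[z,w](ρ[w/u](R)) → 4

== RESULT ==
z | w
p | p
p | p
q | r
t | q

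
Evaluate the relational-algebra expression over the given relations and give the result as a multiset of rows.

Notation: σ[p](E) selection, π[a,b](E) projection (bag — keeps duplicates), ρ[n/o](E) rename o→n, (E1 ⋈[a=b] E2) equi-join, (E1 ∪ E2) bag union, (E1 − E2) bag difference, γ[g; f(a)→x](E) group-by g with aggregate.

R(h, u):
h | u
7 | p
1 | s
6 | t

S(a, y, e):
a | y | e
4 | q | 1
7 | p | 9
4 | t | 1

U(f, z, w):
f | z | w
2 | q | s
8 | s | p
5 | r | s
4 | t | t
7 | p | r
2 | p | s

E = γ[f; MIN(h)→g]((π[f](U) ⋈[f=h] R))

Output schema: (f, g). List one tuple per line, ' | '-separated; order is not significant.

Subexpression sizes:
  U → 6
  π[f](U) → 6
  R → 3
  (π[f](U) ⋈[f=h] R) → 1
  γ[f; MIN(h)→g]((π[f](U) ⋈[f=h] R)) → 1

== RESULT ==
f | g
7 | 7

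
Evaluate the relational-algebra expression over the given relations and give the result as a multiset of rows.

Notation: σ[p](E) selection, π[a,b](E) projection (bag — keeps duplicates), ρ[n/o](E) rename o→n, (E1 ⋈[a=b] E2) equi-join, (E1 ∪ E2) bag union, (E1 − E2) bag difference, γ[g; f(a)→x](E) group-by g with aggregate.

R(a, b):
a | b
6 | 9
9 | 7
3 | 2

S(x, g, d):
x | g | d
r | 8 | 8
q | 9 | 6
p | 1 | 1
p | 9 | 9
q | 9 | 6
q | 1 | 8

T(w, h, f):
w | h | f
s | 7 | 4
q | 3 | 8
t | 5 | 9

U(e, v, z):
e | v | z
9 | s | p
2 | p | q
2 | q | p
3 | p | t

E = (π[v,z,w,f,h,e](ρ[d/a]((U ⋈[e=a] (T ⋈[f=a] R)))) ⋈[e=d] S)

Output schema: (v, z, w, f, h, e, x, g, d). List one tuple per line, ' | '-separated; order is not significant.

Per-node cardinality:
  U → 4
  T → 3
  R → 3
  (T ⋈[f=a] R) → 1
  (U ⋈[e=a] (T ⋈[f=a] R)) → 1
  ρ[d/a]((U ⋈[e=a] (T ⋈[f=a] R))) → 1
  π[v,z,w,f,h,e](ρ[d/a]((U ⋈[e=a] (T ⋈[f=a] R)))) → 1
  S → 6
  (π[v,z,w,f,h,e](ρ[d/a]((U ⋈[e=a] (T ⋈[f=a] R)))) ⋈[e=d] S) → 1

== RESULT ==
v | z | w | f | h | e | x | g | d
s | p | t | 9 | 5 | 9 | p | 9 | 9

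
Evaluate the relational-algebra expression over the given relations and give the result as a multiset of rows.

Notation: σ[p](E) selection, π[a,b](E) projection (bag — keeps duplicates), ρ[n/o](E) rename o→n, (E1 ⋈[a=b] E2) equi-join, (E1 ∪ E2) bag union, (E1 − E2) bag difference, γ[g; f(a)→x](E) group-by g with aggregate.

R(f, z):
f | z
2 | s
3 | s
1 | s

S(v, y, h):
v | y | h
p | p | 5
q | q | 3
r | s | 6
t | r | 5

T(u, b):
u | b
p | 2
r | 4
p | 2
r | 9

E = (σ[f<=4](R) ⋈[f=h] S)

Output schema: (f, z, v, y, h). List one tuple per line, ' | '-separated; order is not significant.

Per-node cardinality:
  R → 3
  σ[f<=4](R) → 3
  S → 4
  (σ[f<=4](R) ⋈[f=h] S) → 1

== RESULT ==
f | z | v | y | h
3 | s | q | q | 3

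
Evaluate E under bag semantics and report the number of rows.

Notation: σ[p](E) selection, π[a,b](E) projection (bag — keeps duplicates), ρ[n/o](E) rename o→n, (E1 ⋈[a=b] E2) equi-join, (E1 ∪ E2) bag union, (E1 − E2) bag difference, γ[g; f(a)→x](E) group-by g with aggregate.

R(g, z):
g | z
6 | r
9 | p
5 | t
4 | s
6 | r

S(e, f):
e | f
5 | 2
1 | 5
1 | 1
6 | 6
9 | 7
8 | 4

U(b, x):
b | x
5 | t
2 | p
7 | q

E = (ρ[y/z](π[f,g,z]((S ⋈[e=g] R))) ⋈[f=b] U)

Per-node cardinality:
  S → 6
  R → 5
  (S ⋈[e=g] R) → 4
  π[f,g,z]((S ⋈[e=g] R)) → 4
  ρ[y/z](π[f,g,z]((S ⋈[e=g] R))) → 4
  U → 3
  (ρ[y/z](π[f,g,z]((S ⋈[e=g] R))) ⋈[f=b] U) → 2

|E| = 2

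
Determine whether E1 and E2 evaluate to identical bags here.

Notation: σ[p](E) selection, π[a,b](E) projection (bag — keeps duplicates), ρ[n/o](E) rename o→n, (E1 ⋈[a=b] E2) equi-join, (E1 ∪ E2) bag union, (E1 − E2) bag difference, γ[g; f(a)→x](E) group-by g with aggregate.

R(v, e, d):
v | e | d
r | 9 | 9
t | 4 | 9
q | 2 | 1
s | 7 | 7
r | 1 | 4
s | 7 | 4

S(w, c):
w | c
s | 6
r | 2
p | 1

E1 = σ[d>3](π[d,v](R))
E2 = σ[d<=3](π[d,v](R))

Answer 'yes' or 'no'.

E1 stepwise |·|:
  R → 6
  π[d,v](R) → 6
  σ[d>3](π[d,v](R)) → 5
E2 stepwise |·|:
  R → 6
  π[d,v](R) → 6
  σ[d<=3](π[d,v](R)) → 1

E1 result:
d | v
4 | r
4 | s
7 | s
9 | r
9 | t
E2 result:
d | v
1 | q
Witness: (4, 's') appears 1× in E1 but 0× in E2.

no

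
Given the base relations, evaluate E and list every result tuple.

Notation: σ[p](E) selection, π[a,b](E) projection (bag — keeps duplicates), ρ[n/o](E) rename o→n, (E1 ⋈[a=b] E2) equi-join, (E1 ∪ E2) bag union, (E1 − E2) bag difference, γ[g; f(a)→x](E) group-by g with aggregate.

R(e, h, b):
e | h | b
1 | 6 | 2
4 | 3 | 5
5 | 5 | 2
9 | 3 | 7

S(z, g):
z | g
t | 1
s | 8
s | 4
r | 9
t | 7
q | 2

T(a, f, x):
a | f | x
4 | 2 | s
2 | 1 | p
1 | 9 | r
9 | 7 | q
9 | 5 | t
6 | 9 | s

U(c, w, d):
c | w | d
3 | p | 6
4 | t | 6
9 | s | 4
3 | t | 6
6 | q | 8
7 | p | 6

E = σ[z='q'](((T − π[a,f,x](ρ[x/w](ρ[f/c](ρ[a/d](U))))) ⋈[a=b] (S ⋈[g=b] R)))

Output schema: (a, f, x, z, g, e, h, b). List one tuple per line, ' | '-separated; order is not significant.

Per-node cardinality:
  T → 6
  U → 6
  ρ[a/d](U) → 6
  ρ[f/c](ρ[a/d](U)) → 6
  ρ[x/w](ρ[f/c](ρ[a/d](U))) → 6
  π[a,f,x](ρ[x/w](ρ[f/c](ρ[a/d](U)))) → 6
  (T − π[a,f,x](ρ[x/w](ρ[f/c](ρ[a/d](U))))) → 6
  S → 6
  R → 4
  (S ⋈[g=b] R) → 3
  ((T − π[a,f,x](ρ[x/w](ρ[f/c](ρ[a/d](U))))) ⋈[a=b] (S ⋈[g=b] R)) → 2
  σ[z='q'](((T − π[a,f,x](ρ[x/w](ρ[f/c](ρ[a/d](U))))) ⋈[a=b] (S ⋈[g=b] R))) → 2

== RESULT ==
a | f | x | z | g | e | h | b
2 | 1 | p | q | 2 | 1 | 6 | 2
2 | 1 | p | q | 2 | 5 | 5 | 2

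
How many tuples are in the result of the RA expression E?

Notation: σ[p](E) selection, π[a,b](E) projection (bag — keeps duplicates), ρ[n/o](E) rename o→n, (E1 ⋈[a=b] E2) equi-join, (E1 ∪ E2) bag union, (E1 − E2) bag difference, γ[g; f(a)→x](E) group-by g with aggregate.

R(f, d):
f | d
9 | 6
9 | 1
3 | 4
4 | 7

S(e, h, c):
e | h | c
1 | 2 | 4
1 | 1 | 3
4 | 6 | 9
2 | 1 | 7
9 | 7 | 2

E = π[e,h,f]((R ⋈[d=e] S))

Subexpression sizes:
  R → 4
  S → 5
  (R ⋈[d=e] S) → 3
  π[e,h,f]((R ⋈[d=e] S)) → 3

|E| = 3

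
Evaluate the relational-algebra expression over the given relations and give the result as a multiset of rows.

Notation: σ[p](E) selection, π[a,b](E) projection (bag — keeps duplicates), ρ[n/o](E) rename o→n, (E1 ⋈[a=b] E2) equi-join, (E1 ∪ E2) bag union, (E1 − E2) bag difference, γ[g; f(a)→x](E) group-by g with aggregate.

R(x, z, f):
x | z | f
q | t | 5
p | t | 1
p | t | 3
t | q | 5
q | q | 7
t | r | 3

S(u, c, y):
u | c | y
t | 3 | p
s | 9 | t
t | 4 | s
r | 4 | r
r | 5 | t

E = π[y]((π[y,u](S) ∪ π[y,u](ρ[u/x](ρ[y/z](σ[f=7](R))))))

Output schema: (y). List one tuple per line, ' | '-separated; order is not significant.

Per-node cardinality:
  S → 5
  π[y,u](S) → 5
  R → 6
  σ[f=7](R) → 1
  ρ[y/z](σ[f=7](R)) → 1
  ρ[u/x](ρ[y/z](σ[f=7](R))) → 1
  π[y,u](ρ[u/x](ρ[y/z](σ[f=7](R)))) → 1
  (π[y,u](S) ∪ π[y,u](ρ[u/x](ρ[y/z](σ[f=7](R))))) → 6
  π[y]((π[y,u](S) ∪ π[y,u](ρ[u/x](ρ[y/z](σ[f=7](R)))))) → 6

== RESULT ==
y
p
q
r
s
t
t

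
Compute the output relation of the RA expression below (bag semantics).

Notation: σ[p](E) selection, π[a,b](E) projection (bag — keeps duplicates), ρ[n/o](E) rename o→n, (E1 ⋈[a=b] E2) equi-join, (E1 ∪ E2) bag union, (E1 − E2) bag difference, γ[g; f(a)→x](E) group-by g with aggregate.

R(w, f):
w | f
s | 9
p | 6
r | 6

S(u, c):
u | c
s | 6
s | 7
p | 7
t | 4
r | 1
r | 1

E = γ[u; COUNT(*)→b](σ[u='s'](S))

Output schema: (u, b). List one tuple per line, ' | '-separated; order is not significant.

Row counts bottom-up:
  S → 6
  σ[u='s'](S) → 2
  γ[u; COUNT(*)→b](σ[u='s'](S)) → 1

== RESULT ==
u | b
s | 2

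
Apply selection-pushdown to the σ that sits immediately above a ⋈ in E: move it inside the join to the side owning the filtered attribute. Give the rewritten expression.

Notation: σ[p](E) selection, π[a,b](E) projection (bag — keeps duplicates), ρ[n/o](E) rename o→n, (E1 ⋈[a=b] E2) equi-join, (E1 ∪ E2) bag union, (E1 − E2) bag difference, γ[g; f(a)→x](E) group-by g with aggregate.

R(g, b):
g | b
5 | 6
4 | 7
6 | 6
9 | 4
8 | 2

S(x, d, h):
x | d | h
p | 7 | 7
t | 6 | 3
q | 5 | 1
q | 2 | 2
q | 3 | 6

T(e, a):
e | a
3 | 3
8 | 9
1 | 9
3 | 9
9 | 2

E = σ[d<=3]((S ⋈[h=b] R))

σ filters on d, owned by the left side.
E' = (σ[d<=3](S) ⋈[h=b] R)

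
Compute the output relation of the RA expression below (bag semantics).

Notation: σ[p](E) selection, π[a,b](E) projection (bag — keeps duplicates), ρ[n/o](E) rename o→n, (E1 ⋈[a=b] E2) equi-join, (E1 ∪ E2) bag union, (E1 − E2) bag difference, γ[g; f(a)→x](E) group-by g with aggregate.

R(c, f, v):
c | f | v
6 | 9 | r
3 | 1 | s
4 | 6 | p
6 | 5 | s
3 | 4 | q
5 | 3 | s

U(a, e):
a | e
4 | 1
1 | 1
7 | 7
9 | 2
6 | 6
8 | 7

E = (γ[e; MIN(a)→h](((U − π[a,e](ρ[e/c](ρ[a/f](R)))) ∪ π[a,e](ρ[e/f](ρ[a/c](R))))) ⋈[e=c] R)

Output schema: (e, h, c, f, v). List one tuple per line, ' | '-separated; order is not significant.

Stepwise |·|:
  U → 6
  R → 6
  ρ[a/f](R) → 6
  ρ[e/c](ρ[a/f](R)) → 6
  π[a,e](ρ[e/c](ρ[a/f](R))) → 6
  (U − π[a,e](ρ[e/c](ρ[a/f](R)))) → 6
  R → 6
  ρ[a/c](R) → 6
  ρ[e/f](ρ[a/c](R)) → 6
  π[a,e](ρ[e/f](ρ[a/c](R))) → 6
  ((U − π[a,e](ρ[e/c](ρ[a/f](R)))) ∪ π[a,e](ρ[e/f](ρ[a/c](R)))) → 12
  γ[e; MIN(a)→h](((U − π[a,e](ρ[e/c](ρ[a/f](R)))) ∪ π[a,e](ρ[e/f](ρ[a/c](R))))) → 8
  R → 6
  (γ[e; MIN(a)→h](((U − π[a,e](ρ[e/c](ρ[a/f](R)))) ∪ π[a,e](ρ[e/f](ρ[a/c](R))))) ⋈[e=c] R) → 6

== RESULT ==
e | h | c | f | v
3 | 5 | 3 | 1 | s
3 | 5 | 3 | 4 | q
4 | 3 | 4 | 6 | p
5 | 6 | 5 | 3 | s
6 | 4 | 6 | 5 | s
6 | 4 | 6 | 9 | r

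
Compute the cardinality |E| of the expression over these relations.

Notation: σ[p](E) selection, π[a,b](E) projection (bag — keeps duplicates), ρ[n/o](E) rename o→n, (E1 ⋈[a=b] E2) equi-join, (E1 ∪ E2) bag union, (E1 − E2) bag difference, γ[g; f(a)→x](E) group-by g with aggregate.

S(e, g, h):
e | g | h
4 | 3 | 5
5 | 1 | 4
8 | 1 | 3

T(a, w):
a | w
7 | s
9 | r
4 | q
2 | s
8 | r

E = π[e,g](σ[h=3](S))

Per-node cardinality:
  S → 3
  σ[h=3](S) → 1
  π[e,g](σ[h=3](S)) → 1

|E| = 1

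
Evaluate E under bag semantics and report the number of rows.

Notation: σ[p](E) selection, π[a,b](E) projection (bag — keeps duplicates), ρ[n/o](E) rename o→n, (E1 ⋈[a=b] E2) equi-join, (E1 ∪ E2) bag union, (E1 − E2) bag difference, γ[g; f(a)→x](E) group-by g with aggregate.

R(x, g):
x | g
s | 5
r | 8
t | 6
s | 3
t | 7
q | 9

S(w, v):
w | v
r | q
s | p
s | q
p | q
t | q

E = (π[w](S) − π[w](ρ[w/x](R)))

Subexpression sizes:
  S → 5
  π[w](S) → 5
  R → 6
  ρ[w/x](R) → 6
  π[w](ρ[w/x](R)) → 6
  (π[w](S) − π[w](ρ[w/x](R))) → 1

|E| = 1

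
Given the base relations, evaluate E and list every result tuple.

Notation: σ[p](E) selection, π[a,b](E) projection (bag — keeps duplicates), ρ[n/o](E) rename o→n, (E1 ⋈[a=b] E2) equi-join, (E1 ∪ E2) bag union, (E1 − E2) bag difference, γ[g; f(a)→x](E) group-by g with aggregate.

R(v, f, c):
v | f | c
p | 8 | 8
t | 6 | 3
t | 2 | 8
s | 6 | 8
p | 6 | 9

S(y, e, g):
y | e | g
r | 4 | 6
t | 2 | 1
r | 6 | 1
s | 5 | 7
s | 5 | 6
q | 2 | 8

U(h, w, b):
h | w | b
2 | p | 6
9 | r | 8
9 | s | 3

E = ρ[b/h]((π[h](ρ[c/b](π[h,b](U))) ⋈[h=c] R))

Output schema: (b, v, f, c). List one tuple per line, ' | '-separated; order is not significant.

Row counts bottom-up:
  U → 3
  π[h,b](U) → 3
  ρ[c/b](π[h,b](U)) → 3
  π[h](ρ[c/b](π[h,b](U))) → 3
  R → 5
  (π[h](ρ[c/b](π[h,b](U))) ⋈[h=c] R) → 2
  ρ[b/h]((π[h](ρ[c/b](π[h,b](U))) ⋈[h=c] R)) → 2

== RESULT ==
b | v | f | c
9 | p | 6 | 9
9 | p | 6 | 9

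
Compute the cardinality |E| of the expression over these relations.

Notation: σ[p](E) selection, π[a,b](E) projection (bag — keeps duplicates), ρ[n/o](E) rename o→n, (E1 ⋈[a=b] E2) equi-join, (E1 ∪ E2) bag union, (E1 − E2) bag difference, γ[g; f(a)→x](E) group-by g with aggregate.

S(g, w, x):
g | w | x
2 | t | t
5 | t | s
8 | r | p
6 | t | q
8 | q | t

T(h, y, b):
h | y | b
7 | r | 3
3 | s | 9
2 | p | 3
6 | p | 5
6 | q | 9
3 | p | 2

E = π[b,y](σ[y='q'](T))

Subexpression sizes:
  T → 6
  σ[y='q'](T) → 1
  π[b,y](σ[y='q'](T)) → 1

|E| = 1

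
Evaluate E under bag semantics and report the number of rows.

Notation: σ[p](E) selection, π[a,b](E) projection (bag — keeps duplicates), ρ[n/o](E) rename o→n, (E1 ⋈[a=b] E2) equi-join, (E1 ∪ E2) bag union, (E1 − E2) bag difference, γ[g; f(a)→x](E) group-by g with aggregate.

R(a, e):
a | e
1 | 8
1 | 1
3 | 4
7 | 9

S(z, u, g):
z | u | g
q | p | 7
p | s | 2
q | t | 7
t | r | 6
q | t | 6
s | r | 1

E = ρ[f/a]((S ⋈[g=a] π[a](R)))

Per-node cardinality:
  S → 6
  R → 4
  π[a](R) → 4
  (S ⋈[g=a] π[a](R)) → 4
  ρ[f/a]((S ⋈[g=a] π[a](R))) → 4

|E| = 4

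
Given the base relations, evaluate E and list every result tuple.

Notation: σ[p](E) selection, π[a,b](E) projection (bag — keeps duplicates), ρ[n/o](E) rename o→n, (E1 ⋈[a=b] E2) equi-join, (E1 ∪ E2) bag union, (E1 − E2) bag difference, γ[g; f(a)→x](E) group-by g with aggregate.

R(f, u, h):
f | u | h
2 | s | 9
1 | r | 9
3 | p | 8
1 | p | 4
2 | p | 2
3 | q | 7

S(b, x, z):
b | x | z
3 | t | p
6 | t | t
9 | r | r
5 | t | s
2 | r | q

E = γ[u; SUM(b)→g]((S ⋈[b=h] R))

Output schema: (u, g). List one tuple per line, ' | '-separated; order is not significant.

Subexpression sizes:
  S → 5
  R → 6
  (S ⋈[b=h] R) → 3
  γ[u; SUM(b)→g]((S ⋈[b=h] R)) → 3

== RESULT ==
u | g
p | 2
r | 9
s | 9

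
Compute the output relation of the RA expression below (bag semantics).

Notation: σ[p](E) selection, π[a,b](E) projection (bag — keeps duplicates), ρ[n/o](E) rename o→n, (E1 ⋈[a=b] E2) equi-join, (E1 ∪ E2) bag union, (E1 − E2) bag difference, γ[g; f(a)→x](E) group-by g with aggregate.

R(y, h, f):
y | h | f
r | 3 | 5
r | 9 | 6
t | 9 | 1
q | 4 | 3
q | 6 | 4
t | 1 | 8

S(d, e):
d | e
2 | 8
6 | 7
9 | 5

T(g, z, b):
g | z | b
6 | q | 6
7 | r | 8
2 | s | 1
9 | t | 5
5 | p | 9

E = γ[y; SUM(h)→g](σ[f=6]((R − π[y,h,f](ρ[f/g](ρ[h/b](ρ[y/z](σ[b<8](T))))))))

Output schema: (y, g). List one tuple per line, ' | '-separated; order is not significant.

Stepwise |·|:
  R → 6
  T → 5
  σ[b<8](T) → 3
  ρ[y/z](σ[b<8](T)) → 3
  ρ[h/b](ρ[y/z](σ[b<8](T))) → 3
  ρ[f/g](ρ[h/b](ρ[y/z](σ[b<8](T)))) → 3
  π[y,h,f](ρ[f/g](ρ[h/b](ρ[y/z](σ[b<8](T))))) → 3
  (R − π[y,h,f](ρ[f/g](ρ[h/b](ρ[y/z](σ[b<8](T)))))) → 6
  σ[f=6]((R − π[y,h,f](ρ[f/g](ρ[h/b](ρ[y/z](σ[b<8](T))))))) → 1
  γ[y; SUM(h)→g](σ[f=6]((R − π[y,h,f](ρ[f/g](ρ[h/b](ρ[y/z](σ[b<8](T)))))))) → 1

== RESULT ==
y | g
r | 9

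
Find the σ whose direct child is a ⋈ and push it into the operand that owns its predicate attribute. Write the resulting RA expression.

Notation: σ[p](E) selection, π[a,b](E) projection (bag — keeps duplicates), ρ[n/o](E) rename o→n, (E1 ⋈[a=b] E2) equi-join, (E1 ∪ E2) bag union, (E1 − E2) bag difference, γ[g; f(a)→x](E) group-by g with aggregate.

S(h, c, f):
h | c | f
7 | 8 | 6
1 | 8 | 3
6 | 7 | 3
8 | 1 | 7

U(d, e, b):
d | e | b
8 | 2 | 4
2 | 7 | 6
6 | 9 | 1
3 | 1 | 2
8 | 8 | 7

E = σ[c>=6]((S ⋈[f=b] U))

σ filters on c, owned by the left side.
E' = (σ[c>=6](S) ⋈[f=b] U)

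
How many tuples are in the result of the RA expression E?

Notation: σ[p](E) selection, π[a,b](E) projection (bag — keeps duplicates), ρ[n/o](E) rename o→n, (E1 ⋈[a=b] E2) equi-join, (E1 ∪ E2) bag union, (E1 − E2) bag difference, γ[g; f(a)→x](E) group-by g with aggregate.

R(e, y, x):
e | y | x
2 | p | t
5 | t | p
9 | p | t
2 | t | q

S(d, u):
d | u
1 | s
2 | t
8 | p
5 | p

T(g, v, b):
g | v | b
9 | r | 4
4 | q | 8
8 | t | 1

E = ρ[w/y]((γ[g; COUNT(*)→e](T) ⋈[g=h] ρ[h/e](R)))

Row counts bottom-up:
  T → 3
  γ[g; COUNT(*)→e](T) → 3
  R → 4
  ρ[h/e](R) → 4
  (γ[g; COUNT(*)→e](T) ⋈[g=h] ρ[h/e](R)) → 1
  ρ[w/y]((γ[g; COUNT(*)→e](T) ⋈[g=h] ρ[h/e](R))) → 1

|E| = 1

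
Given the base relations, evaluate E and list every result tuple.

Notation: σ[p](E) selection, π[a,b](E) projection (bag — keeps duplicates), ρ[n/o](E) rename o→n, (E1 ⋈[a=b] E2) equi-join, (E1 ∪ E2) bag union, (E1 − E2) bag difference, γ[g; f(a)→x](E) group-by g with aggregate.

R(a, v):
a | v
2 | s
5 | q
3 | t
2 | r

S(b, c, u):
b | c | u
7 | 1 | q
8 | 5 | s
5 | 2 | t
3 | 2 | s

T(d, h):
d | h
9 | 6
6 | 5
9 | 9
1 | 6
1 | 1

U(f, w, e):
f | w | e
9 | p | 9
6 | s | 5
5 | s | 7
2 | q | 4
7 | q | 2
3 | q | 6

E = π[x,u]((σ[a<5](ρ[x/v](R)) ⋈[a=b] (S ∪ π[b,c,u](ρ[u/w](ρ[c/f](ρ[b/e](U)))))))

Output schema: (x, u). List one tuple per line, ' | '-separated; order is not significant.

Subexpression sizes:
  R → 4
  ρ[x/v](R) → 4
  σ[a<5](ρ[x/v](R)) → 3
  S → 4
  U → 6
  ρ[b/e](U) → 6
  ρ[c/f](ρ[b/e](U)) → 6
  ρ[u/w](ρ[c/f](ρ[b/e](U))) → 6
  π[b,c,u](ρ[u/w](ρ[c/f](ρ[b/e](U)))) → 6
  (S ∪ π[b,c,u](ρ[u/w](ρ[c/f](ρ[b/e](U))))) → 10
  (σ[a<5](ρ[x/v](R)) ⋈[a=b] (S ∪ π[b,c,u](ρ[u/w](ρ[c/f](ρ[b/e](U)))))) → 3
  π[x,u]((σ[a<5](ρ[x/v](R)) ⋈[a=b] (S ∪ π[b,c,u](ρ[u/w](ρ[c/f](ρ[b/e](U))))))) → 3

== RESULT ==
x | u
r | q
s | q
t | s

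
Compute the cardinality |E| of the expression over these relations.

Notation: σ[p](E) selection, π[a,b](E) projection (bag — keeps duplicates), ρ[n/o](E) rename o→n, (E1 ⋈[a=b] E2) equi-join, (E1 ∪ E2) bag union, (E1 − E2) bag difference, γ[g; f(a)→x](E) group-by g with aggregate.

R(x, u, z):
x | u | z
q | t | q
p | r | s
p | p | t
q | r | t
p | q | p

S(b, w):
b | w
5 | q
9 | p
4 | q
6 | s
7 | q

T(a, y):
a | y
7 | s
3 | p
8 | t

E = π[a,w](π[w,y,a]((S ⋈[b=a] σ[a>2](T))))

Subexpression sizes:
  S → 5
  T → 3
  σ[a>2](T) → 3
  (S ⋈[b=a] σ[a>2](T)) → 1
  π[w,y,a]((S ⋈[b=a] σ[a>2](T))) → 1
  π[a,w](π[w,y,a]((S ⋈[b=a] σ[a>2](T)))) → 1

|E| = 1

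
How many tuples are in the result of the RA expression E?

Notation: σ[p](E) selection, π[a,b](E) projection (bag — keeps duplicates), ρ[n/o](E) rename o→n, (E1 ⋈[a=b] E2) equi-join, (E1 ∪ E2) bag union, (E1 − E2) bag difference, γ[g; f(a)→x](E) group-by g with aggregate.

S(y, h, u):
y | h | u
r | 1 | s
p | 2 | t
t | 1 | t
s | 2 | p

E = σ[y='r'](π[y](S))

Stepwise |·|:
  S → 4
  π[y](S) → 4
  σ[y='r'](π[y](S)) → 1

|E| = 1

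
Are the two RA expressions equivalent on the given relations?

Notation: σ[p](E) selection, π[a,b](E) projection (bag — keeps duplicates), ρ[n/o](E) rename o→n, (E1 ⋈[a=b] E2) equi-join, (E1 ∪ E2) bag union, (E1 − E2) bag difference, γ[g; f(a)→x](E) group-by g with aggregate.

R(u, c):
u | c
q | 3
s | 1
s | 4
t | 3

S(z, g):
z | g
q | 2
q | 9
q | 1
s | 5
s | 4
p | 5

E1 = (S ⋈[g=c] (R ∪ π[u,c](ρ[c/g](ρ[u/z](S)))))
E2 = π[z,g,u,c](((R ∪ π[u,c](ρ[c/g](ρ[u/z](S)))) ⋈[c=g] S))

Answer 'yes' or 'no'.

E1 row counts bottom-up:
  S → 6
  R → 4
  S → 6
  ρ[u/z](S) → 6
  ρ[c/g](ρ[u/z](S)) → 6
  π[u,c](ρ[c/g](ρ[u/z](S))) → 6
  (R ∪ π[u,c](ρ[c/g](ρ[u/z](S)))) → 10
  (S ⋈[g=c] (R ∪ π[u,c](ρ[c/g](ρ[u/z](S))))) → 10
E2 row counts bottom-up:
  R → 4
  S → 6
  ρ[u/z](S) → 6
  ρ[c/g](ρ[u/z](S)) → 6
  π[u,c](ρ[c/g](ρ[u/z](S))) → 6
  (R ∪ π[u,c](ρ[c/g](ρ[u/z](S)))) → 10
  S → 6
  ((R ∪ π[u,c](ρ[c/g](ρ[u/z](S)))) ⋈[c=g] S) → 10
  π[z,g,u,c](((R ∪ π[u,c](ρ[c/g](ρ[u/z](S)))) ⋈[c=g] S)) → 10

E1 and E2 produce the same multiset:
z | g | u | c
p | 5 | p | 5
p | 5 | s | 5
q | 1 | q | 1
q | 1 | s | 1
q | 2 | q | 2
q | 9 | q | 9
s | 4 | s | 4
s | 4 | s | 4
s | 5 | p | 5
s | 5 | s | 5

yes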